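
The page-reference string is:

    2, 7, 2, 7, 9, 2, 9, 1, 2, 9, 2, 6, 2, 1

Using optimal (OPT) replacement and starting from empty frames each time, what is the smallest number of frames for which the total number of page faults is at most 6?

f=1: 14 faults
f=2: 7 faults
f=3: 5 faults
f=4: 5 faults
f=5: 5 faults
Smallest f with faults ≤ 6 is 3.

3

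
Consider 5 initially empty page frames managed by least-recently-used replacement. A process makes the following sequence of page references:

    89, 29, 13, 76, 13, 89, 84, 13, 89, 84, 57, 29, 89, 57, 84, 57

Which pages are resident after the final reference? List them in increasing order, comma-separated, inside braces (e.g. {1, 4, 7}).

{13, 29, 57, 84, 89}

89: fault, frames [89]
29: fault, frames [89, 29]
13: fault, frames [89, 29, 13]
76: fault, frames [89, 29, 13, 76]
13: hit
89: hit
84: fault, frames [29, 76, 13, 89, 84]
13: hit
89: hit
84: hit
57: fault, evict 29, frames [76, 13, 89, 84, 57]
29: fault, evict 76, frames [13, 89, 84, 57, 29]
89: hit
57: hit
84: hit
57: hit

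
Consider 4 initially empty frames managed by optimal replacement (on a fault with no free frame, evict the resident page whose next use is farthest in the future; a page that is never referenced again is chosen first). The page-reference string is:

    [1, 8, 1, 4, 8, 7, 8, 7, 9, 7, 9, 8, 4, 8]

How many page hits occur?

1: fault, frames {1}
8: fault, frames {1,8}
1: hit
4: fault, frames {1,8,4}
8: hit
7: fault, frames {1,8,4,7}
8: hit
7: hit
9: fault, evict 1, frames {8,4,7,9}
7: hit
9: hit
8: hit
4: hit
8: hit
Hits: 9.

9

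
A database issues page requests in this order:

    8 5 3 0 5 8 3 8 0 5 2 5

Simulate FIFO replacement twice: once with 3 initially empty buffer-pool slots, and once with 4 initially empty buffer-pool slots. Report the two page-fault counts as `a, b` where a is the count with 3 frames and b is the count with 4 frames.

3 frames: F F F F . F . . . F F . → 7 faults.
4 frames: F F F F . . . . . . F . → 5 faults.
5 < 7: adding a frame reduced faults, as is typical.

7, 5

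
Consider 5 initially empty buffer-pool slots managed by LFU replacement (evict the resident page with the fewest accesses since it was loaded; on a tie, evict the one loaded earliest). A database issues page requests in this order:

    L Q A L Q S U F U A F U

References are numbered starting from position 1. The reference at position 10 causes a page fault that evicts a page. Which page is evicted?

pos 1: L: miss, frames {L}
pos 2: Q: miss, frames {L,Q}
pos 3: A: miss, frames {L,Q,A}
pos 4: L: hit
pos 5: Q: hit
pos 6: S: miss, frames {L,Q,A,S}
pos 7: U: miss, frames {L,Q,A,S,U}
pos 8: F: miss, evict A, frames {L,Q,S,U,F}
pos 9: U: hit
pos 10: A: miss, evict S, frames {L,Q,U,F,A}
At position 10, page S is evicted.

S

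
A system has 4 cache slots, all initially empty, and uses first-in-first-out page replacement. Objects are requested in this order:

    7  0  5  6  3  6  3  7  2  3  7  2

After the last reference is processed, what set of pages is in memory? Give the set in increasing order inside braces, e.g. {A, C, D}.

{2, 3, 6, 7}

7 -> fault, frames [7]
0 -> fault, frames [7, 0]
5 -> fault, frames [7, 0, 5]
6 -> fault, frames [7, 0, 5, 6]
3 -> fault, evict 7, frames [0, 5, 6, 3]
6 -> hit
3 -> hit
7 -> fault, evict 0, frames [5, 6, 3, 7]
2 -> fault, evict 5, frames [6, 3, 7, 2]
3 -> hit
7 -> hit
2 -> hit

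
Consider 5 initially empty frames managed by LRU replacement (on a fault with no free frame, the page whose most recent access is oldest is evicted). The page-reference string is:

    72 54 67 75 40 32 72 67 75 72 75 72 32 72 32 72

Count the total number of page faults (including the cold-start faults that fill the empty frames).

7

72 → miss, frames [72]
54 → miss, frames [72, 54]
67 → miss, frames [72, 54, 67]
75 → miss, frames [72, 54, 67, 75]
40 → miss, frames [72, 54, 67, 75, 40]
32 → miss, evict 72, frames [54, 67, 75, 40, 32]
72 → miss, evict 54, frames [67, 75, 40, 32, 72]
67 → hit
75 → hit
72 → hit
75 → hit
72 → hit
32 → hit
72 → hit
32 → hit
72 → hit
Page faults: 7.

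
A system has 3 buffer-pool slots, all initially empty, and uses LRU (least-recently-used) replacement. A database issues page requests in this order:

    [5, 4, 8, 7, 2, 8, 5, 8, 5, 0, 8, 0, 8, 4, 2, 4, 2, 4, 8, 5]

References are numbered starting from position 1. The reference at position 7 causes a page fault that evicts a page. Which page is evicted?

pos 1: 5 → miss, frames {5}
pos 2: 4 → miss, frames {5,4}
pos 3: 8 → miss, frames {5,4,8}
pos 4: 7 → miss, evict 5, frames {4,8,7}
pos 5: 2 → miss, evict 4, frames {8,7,2}
pos 6: 8 → hit
pos 7: 5 → miss, evict 7, frames {2,8,5}
At position 7, page 7 is evicted.

7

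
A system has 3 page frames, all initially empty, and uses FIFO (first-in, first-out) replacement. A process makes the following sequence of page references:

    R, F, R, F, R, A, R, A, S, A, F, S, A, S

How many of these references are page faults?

4

R: fault, frames {R}
F: fault, frames {R,F}
R: hit
F: hit
R: hit
A: fault, frames {R,F,A}
R: hit
A: hit
S: fault, evict R, frames {F,A,S}
A: hit
F: hit
S: hit
A: hit
S: hit
Page faults: 4.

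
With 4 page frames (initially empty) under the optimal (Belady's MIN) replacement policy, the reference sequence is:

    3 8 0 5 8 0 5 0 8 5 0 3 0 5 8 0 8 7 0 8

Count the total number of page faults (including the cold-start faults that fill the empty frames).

5

3 -> fault, frames (3)
8 -> fault, frames (3 8)
0 -> fault, frames (3 8 0)
5 -> fault, frames (3 8 0 5)
8 -> hit
0 -> hit
5 -> hit
0 -> hit
8 -> hit
5 -> hit
0 -> hit
3 -> hit
0 -> hit
5 -> hit
8 -> hit
0 -> hit
8 -> hit
7 -> fault, evict 5, frames (3 8 0 7)
0 -> hit
8 -> hit
Page faults: 5.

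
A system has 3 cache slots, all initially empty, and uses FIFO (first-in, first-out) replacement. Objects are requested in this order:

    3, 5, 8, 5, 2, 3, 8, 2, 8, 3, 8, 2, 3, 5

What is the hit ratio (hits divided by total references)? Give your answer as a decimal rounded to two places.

0.57

3 -> fault, frames (3)
5 -> fault, frames (3 5)
8 -> fault, frames (3 5 8)
5 -> hit
2 -> fault, evict 3, frames (5 8 2)
3 -> fault, evict 5, frames (8 2 3)
8 -> hit
2 -> hit
8 -> hit
3 -> hit
8 -> hit
2 -> hit
3 -> hit
5 -> fault, evict 8, frames (2 3 5)
Hits: 8 of 14 references → 8/14 = 0.5714.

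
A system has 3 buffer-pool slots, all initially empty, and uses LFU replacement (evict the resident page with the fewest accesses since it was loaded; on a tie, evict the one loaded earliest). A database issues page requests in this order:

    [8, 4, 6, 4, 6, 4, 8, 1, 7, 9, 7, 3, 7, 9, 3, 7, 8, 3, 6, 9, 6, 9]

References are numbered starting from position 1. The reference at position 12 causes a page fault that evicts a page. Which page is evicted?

7

pos 1: 8: miss, frames [8]
pos 2: 4: miss, frames [8, 4]
pos 3: 6: miss, frames [8, 4, 6]
pos 4: 4: hit
pos 5: 6: hit
pos 6: 4: hit
pos 7: 8: hit
pos 8: 1: miss, evict 8, frames [4, 6, 1]
pos 9: 7: miss, evict 1, frames [4, 6, 7]
pos 10: 9: miss, evict 7, frames [4, 6, 9]
pos 11: 7: miss, evict 9, frames [4, 6, 7]
pos 12: 3: miss, evict 7, frames [4, 6, 3]
At position 12, page 7 is evicted.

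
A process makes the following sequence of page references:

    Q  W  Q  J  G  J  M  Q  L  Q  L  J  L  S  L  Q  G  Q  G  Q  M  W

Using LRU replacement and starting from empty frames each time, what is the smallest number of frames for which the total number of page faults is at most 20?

f=1: 22 faults
f=2: 13 faults
f=3: 13 faults
f=4: 10 faults
f=5: 10 faults
f=6: 8 faults
f=7: 7 faults
Smallest f with faults ≤ 20 is 2.

2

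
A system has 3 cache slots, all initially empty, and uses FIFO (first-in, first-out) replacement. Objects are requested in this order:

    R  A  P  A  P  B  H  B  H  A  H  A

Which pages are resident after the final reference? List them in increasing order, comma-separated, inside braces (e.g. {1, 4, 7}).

{A, B, H}

R → fault, frames [R]
A → fault, frames [R, A]
P → fault, frames [R, A, P]
A → hit
P → hit
B → fault, evict R, frames [A, P, B]
H → fault, evict A, frames [P, B, H]
B → hit
H → hit
A → fault, evict P, frames [B, H, A]
H → hit
A → hit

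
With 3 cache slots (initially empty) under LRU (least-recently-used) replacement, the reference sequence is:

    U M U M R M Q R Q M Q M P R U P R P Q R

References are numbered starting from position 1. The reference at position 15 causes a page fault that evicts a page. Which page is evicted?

pos 1: U → fault, frames {U}
pos 2: M → fault, frames {U,M}
pos 3: U → hit
pos 4: M → hit
pos 5: R → fault, frames {U,M,R}
pos 6: M → hit
pos 7: Q → fault, evict U, frames {R,M,Q}
pos 8: R → hit
pos 9: Q → hit
pos 10: M → hit
pos 11: Q → hit
pos 12: M → hit
pos 13: P → fault, evict R, frames {Q,M,P}
pos 14: R → fault, evict Q, frames {M,P,R}
pos 15: U → fault, evict M, frames {P,R,U}
At position 15, page M is evicted.

M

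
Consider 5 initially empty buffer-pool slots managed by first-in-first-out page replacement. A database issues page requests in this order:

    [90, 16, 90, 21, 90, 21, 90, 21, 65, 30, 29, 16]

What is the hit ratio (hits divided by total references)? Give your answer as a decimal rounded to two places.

0.50

90 → miss, frames [90]
16 → miss, frames [90, 16]
90 → hit
21 → miss, frames [90, 16, 21]
90 → hit
21 → hit
90 → hit
21 → hit
65 → miss, frames [90, 16, 21, 65]
30 → miss, frames [90, 16, 21, 65, 30]
29 → miss, evict 90, frames [16, 21, 65, 30, 29]
16 → hit
Hits: 6 of 12 references → 6/12 = 0.5000.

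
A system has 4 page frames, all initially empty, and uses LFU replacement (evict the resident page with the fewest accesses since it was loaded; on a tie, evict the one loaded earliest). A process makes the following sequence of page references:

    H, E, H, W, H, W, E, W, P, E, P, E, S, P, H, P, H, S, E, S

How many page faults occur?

H: miss, frames {H}
E: miss, frames {H,E}
H: hit
W: miss, frames {H,E,W}
H: hit
W: hit
E: hit
W: hit
P: miss, frames {H,E,W,P}
E: hit
P: hit
E: hit
S: miss, evict P, frames {H,E,W,S}
P: miss, evict S, frames {H,E,W,P}
H: hit
P: hit
H: hit
S: miss, evict P, frames {H,E,W,S}
E: hit
S: hit
Page faults: 7.

7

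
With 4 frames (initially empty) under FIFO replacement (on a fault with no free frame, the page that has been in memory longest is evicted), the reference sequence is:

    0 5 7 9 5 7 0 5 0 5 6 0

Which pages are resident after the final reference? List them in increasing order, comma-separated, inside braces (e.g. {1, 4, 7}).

{0, 6, 7, 9}

0 -> fault, frames {0}
5 -> fault, frames {0,5}
7 -> fault, frames {0,5,7}
9 -> fault, frames {0,5,7,9}
5 -> hit
7 -> hit
0 -> hit
5 -> hit
0 -> hit
5 -> hit
6 -> fault, evict 0, frames {5,7,9,6}
0 -> fault, evict 5, frames {7,9,6,0}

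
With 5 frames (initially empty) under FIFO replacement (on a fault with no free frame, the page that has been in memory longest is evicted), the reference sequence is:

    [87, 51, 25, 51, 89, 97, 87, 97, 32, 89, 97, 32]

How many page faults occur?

87 → miss, frames (87)
51 → miss, frames (87 51)
25 → miss, frames (87 51 25)
51 → hit
89 → miss, frames (87 51 25 89)
97 → miss, frames (87 51 25 89 97)
87 → hit
97 → hit
32 → miss, evict 87, frames (51 25 89 97 32)
89 → hit
97 → hit
32 → hit
Page faults: 6.

6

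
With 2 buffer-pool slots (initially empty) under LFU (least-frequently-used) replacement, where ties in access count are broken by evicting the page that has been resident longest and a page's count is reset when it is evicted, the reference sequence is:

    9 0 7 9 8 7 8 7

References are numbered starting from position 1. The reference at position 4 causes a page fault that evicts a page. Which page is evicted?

0

pos 1: 9 -> fault, frames [9]
pos 2: 0 -> fault, frames [9, 0]
pos 3: 7 -> fault, evict 9, frames [0, 7]
pos 4: 9 -> fault, evict 0, frames [7, 9]
At position 4, page 0 is evicted.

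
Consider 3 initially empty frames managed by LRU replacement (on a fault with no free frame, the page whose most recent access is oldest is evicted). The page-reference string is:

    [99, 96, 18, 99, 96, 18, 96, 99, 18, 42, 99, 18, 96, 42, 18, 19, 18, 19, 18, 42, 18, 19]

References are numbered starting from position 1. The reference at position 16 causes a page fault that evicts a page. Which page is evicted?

pos 1: 99: miss, frames [99]
pos 2: 96: miss, frames [99, 96]
pos 3: 18: miss, frames [99, 96, 18]
pos 4: 99: hit
pos 5: 96: hit
pos 6: 18: hit
pos 7: 96: hit
pos 8: 99: hit
pos 9: 18: hit
pos 10: 42: miss, evict 96, frames [99, 18, 42]
pos 11: 99: hit
pos 12: 18: hit
pos 13: 96: miss, evict 42, frames [99, 18, 96]
pos 14: 42: miss, evict 99, frames [18, 96, 42]
pos 15: 18: hit
pos 16: 19: miss, evict 96, frames [42, 18, 19]
At position 16, page 96 is evicted.

96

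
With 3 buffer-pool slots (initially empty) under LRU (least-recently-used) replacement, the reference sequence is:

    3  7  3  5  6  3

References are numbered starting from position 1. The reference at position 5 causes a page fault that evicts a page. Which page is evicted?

7

pos 1: 3 -> miss, frames {3}
pos 2: 7 -> miss, frames {3,7}
pos 3: 3 -> hit
pos 4: 5 -> miss, frames {7,3,5}
pos 5: 6 -> miss, evict 7, frames {3,5,6}
At position 5, page 7 is evicted.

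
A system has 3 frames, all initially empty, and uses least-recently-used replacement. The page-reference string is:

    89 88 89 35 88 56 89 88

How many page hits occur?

89 -> fault, frames [89]
88 -> fault, frames [89, 88]
89 -> hit
35 -> fault, frames [88, 89, 35]
88 -> hit
56 -> fault, evict 89, frames [35, 88, 56]
89 -> fault, evict 35, frames [88, 56, 89]
88 -> hit
Hits: 3.

3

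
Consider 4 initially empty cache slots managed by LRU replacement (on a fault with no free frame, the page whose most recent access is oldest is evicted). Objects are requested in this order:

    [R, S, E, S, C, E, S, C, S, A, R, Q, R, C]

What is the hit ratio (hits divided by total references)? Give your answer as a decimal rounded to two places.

R: fault, frames [R]
S: fault, frames [R, S]
E: fault, frames [R, S, E]
S: hit
C: fault, frames [R, E, S, C]
E: hit
S: hit
C: hit
S: hit
A: fault, evict R, frames [E, C, S, A]
R: fault, evict E, frames [C, S, A, R]
Q: fault, evict C, frames [S, A, R, Q]
R: hit
C: fault, evict S, frames [A, Q, R, C]
Hits: 6 of 14 references → 6/14 = 0.4286.

0.43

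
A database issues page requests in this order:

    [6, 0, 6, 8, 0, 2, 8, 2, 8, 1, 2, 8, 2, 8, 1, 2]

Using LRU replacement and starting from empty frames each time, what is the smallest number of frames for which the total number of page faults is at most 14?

2

f=1: 16 faults
f=2: 11 faults
f=3: 5 faults
f=4: 5 faults
f=5: 5 faults
Smallest f with faults ≤ 14 is 2.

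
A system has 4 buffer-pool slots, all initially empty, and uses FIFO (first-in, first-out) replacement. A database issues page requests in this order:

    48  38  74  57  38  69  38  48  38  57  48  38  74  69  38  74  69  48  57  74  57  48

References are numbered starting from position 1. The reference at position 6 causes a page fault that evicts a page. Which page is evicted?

48

pos 1: 48 -> fault, frames {48}
pos 2: 38 -> fault, frames {48,38}
pos 3: 74 -> fault, frames {48,38,74}
pos 4: 57 -> fault, frames {48,38,74,57}
pos 5: 38 -> hit
pos 6: 69 -> fault, evict 48, frames {38,74,57,69}
At position 6, page 48 is evicted.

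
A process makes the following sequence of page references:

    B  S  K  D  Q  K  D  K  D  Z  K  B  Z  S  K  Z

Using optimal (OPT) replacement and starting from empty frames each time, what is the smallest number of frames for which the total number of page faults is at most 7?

f=1: 16 faults
f=2: 10 faults
f=3: 8 faults
f=4: 7 faults
f=5: 6 faults
f=6: 6 faults
Smallest f with faults ≤ 7 is 4.

4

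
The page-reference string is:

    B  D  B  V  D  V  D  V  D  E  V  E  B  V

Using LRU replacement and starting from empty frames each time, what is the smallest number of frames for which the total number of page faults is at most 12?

2

f=1: 14 faults
f=2: 8 faults
f=3: 5 faults
f=4: 4 faults
Smallest f with faults ≤ 12 is 2.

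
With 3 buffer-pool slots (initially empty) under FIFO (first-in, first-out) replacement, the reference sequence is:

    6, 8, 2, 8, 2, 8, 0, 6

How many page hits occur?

6 -> fault, frames {6}
8 -> fault, frames {6,8}
2 -> fault, frames {6,8,2}
8 -> hit
2 -> hit
8 -> hit
0 -> fault, evict 6, frames {8,2,0}
6 -> fault, evict 8, frames {2,0,6}
Hits: 3.

3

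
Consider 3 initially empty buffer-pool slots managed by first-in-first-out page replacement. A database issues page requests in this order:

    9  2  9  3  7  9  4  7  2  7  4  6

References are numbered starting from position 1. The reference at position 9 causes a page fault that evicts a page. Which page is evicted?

pos 1: 9: miss, frames [9]
pos 2: 2: miss, frames [9, 2]
pos 3: 9: hit
pos 4: 3: miss, frames [9, 2, 3]
pos 5: 7: miss, evict 9, frames [2, 3, 7]
pos 6: 9: miss, evict 2, frames [3, 7, 9]
pos 7: 4: miss, evict 3, frames [7, 9, 4]
pos 8: 7: hit
pos 9: 2: miss, evict 7, frames [9, 4, 2]
At position 9, page 7 is evicted.

7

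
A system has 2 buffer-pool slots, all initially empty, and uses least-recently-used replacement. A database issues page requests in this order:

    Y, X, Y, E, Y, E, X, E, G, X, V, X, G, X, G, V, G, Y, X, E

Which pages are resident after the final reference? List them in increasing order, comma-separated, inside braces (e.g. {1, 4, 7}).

{E, X}

Y → miss, frames [Y]
X → miss, frames [Y, X]
Y → hit
E → miss, evict X, frames [Y, E]
Y → hit
E → hit
X → miss, evict Y, frames [E, X]
E → hit
G → miss, evict X, frames [E, G]
X → miss, evict E, frames [G, X]
V → miss, evict G, frames [X, V]
X → hit
G → miss, evict V, frames [X, G]
X → hit
G → hit
V → miss, evict X, frames [G, V]
G → hit
Y → miss, evict V, frames [G, Y]
X → miss, evict G, frames [Y, X]
E → miss, evict Y, frames [X, E]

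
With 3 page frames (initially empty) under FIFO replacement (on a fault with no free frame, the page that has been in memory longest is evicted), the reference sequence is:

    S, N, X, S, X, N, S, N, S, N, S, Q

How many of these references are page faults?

4

S → miss, frames {S}
N → miss, frames {S,N}
X → miss, frames {S,N,X}
S → hit
X → hit
N → hit
S → hit
N → hit
S → hit
N → hit
S → hit
Q → miss, evict S, frames {N,X,Q}
Page faults: 4.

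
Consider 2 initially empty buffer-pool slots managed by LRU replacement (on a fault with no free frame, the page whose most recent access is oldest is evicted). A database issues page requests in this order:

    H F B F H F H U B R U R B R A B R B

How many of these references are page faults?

H: miss, frames {H}
F: miss, frames {H,F}
B: miss, evict H, frames {F,B}
F: hit
H: miss, evict B, frames {F,H}
F: hit
H: hit
U: miss, evict F, frames {H,U}
B: miss, evict H, frames {U,B}
R: miss, evict U, frames {B,R}
U: miss, evict B, frames {R,U}
R: hit
B: miss, evict U, frames {R,B}
R: hit
A: miss, evict B, frames {R,A}
B: miss, evict R, frames {A,B}
R: miss, evict A, frames {B,R}
B: hit
Page faults: 12.

12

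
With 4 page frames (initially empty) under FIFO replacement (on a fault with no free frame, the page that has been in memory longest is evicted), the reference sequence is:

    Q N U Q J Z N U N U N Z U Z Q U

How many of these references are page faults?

6

Q → fault, frames (Q)
N → fault, frames (Q N)
U → fault, frames (Q N U)
Q → hit
J → fault, frames (Q N U J)
Z → fault, evict Q, frames (N U J Z)
N → hit
U → hit
N → hit
U → hit
N → hit
Z → hit
U → hit
Z → hit
Q → fault, evict N, frames (U J Z Q)
U → hit
Page faults: 6.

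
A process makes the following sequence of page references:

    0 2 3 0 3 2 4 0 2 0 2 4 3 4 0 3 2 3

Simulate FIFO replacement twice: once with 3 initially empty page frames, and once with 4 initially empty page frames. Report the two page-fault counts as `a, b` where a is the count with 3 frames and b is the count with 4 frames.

3 frames: F F F . . . F F F . . . F F F . F F → 11 faults.
4 frames: F F F . . . F . . . . . . . . . . . → 4 faults.
4 < 11: adding a frame reduced faults, as is typical.

11, 4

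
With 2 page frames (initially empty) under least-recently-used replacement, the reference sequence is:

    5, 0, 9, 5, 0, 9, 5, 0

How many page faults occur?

5 → fault, frames [5]
0 → fault, frames [5, 0]
9 → fault, evict 5, frames [0, 9]
5 → fault, evict 0, frames [9, 5]
0 → fault, evict 9, frames [5, 0]
9 → fault, evict 5, frames [0, 9]
5 → fault, evict 0, frames [9, 5]
0 → fault, evict 9, frames [5, 0]
Page faults: 8.

8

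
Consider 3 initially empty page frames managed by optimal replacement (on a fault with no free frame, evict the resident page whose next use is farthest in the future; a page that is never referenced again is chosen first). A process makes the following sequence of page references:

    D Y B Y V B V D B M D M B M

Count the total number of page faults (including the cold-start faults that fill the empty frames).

5

D: miss, frames [D]
Y: miss, frames [D, Y]
B: miss, frames [D, Y, B]
Y: hit
V: miss, evict Y, frames [D, B, V]
B: hit
V: hit
D: hit
B: hit
M: miss, evict V, frames [D, B, M]
D: hit
M: hit
B: hit
M: hit
Page faults: 5.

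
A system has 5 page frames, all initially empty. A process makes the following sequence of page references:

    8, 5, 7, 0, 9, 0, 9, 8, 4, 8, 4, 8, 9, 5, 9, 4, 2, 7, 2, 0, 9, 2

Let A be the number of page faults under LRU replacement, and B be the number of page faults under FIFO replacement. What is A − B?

Under LRU: F F F F F . . . F . . . . F . . F F . F . . → 10 faults.
Under FIFO: F F F F F . . . F F . . . F . . F F . F F . → 12 faults.
A − B = 10 − 12 = -2.

-2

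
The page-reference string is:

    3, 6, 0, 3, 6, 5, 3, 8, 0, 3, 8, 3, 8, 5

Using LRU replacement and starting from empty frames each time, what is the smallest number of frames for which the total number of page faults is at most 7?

3

f=1: 14 faults
f=2: 12 faults
f=3: 7 faults
f=4: 6 faults
f=5: 5 faults
Smallest f with faults ≤ 7 is 3.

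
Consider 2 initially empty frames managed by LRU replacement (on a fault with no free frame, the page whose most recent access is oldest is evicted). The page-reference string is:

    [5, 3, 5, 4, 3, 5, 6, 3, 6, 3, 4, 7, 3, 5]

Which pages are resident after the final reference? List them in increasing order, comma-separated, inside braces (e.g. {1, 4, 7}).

{3, 5}

5 -> miss, frames {5}
3 -> miss, frames {5,3}
5 -> hit
4 -> miss, evict 3, frames {5,4}
3 -> miss, evict 5, frames {4,3}
5 -> miss, evict 4, frames {3,5}
6 -> miss, evict 3, frames {5,6}
3 -> miss, evict 5, frames {6,3}
6 -> hit
3 -> hit
4 -> miss, evict 6, frames {3,4}
7 -> miss, evict 3, frames {4,7}
3 -> miss, evict 4, frames {7,3}
5 -> miss, evict 7, frames {3,5}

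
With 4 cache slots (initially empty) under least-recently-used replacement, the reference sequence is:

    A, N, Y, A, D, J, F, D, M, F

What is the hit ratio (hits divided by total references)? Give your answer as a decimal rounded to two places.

A: miss, frames (A)
N: miss, frames (A N)
Y: miss, frames (A N Y)
A: hit
D: miss, frames (N Y A D)
J: miss, evict N, frames (Y A D J)
F: miss, evict Y, frames (A D J F)
D: hit
M: miss, evict A, frames (J F D M)
F: hit
Hits: 3 of 10 references → 3/10 = 0.3000.

0.30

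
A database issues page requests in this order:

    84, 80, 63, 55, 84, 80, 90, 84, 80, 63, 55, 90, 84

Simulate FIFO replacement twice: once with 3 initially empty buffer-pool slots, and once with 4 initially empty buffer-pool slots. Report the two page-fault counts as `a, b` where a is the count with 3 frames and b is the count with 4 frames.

3 frames: F F F F F F F . . F F . F → 10 faults.
4 frames: F F F F . . F F F F F F F → 11 faults.
11 > 10: adding a frame increased faults — Belady's anomaly.

10, 11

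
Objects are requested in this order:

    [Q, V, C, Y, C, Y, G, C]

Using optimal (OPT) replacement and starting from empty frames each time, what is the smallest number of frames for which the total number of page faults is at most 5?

f=1: 8 faults
f=2: 5 faults
f=3: 5 faults
f=4: 5 faults
f=5: 5 faults
Smallest f with faults ≤ 5 is 2.

2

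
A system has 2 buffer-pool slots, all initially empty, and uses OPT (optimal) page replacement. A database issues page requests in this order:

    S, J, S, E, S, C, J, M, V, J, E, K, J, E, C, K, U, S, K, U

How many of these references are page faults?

14

S: miss, frames [S]
J: miss, frames [S, J]
S: hit
E: miss, evict J, frames [S, E]
S: hit
C: miss, evict S, frames [E, C]
J: miss, evict C, frames [E, J]
M: miss, evict E, frames [J, M]
V: miss, evict M, frames [J, V]
J: hit
E: miss, evict V, frames [J, E]
K: miss, evict E, frames [J, K]
J: hit
E: miss, evict J, frames [K, E]
C: miss, evict E, frames [K, C]
K: hit
U: miss, evict C, frames [K, U]
S: miss, evict U, frames [K, S]
K: hit
U: miss, evict S, frames [K, U]
Page faults: 14.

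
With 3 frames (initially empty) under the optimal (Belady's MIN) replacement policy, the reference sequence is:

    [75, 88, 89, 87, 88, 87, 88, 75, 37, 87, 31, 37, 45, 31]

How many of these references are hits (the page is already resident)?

75 → fault, frames {75}
88 → fault, frames {75,88}
89 → fault, frames {75,88,89}
87 → fault, evict 89, frames {75,88,87}
88 → hit
87 → hit
88 → hit
75 → hit
37 → fault, evict 88, frames {75,87,37}
87 → hit
31 → fault, evict 87, frames {75,37,31}
37 → hit
45 → fault, evict 37, frames {75,31,45}
31 → hit
Hits: 7.

7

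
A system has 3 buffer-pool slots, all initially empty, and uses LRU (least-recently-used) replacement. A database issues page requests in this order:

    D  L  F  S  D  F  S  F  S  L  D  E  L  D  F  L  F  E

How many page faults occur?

10

D -> fault, frames {D}
L -> fault, frames {D,L}
F -> fault, frames {D,L,F}
S -> fault, evict D, frames {L,F,S}
D -> fault, evict L, frames {F,S,D}
F -> hit
S -> hit
F -> hit
S -> hit
L -> fault, evict D, frames {F,S,L}
D -> fault, evict F, frames {S,L,D}
E -> fault, evict S, frames {L,D,E}
L -> hit
D -> hit
F -> fault, evict E, frames {L,D,F}
L -> hit
F -> hit
E -> fault, evict D, frames {L,F,E}
Page faults: 10.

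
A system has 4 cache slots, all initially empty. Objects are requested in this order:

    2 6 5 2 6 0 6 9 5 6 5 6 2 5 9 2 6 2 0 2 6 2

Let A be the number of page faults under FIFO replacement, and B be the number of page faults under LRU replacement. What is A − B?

Under FIFO: F F F . . F . F . . . . F . . . F . . . . . → 7 faults.
Under LRU: F F F . . F . F F . . . F . . . . . F . . . → 8 faults.
A − B = 7 − 8 = -1.

-1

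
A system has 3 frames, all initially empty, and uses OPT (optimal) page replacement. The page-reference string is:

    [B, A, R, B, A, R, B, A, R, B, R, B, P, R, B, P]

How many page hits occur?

B → fault, frames {B}
A → fault, frames {B,A}
R → fault, frames {B,A,R}
B → hit
A → hit
R → hit
B → hit
A → hit
R → hit
B → hit
R → hit
B → hit
P → fault, evict A, frames {B,R,P}
R → hit
B → hit
P → hit
Hits: 12.

12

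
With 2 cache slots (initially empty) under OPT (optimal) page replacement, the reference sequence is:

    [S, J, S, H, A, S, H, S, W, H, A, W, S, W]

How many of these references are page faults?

S → fault, frames {S}
J → fault, frames {S,J}
S → hit
H → fault, evict J, frames {S,H}
A → fault, evict H, frames {S,A}
S → hit
H → fault, evict A, frames {S,H}
S → hit
W → fault, evict S, frames {H,W}
H → hit
A → fault, evict H, frames {W,A}
W → hit
S → fault, evict A, frames {W,S}
W → hit
Page faults: 8.

8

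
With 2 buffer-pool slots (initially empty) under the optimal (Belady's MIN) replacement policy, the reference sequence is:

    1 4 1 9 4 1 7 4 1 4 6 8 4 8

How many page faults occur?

8

1: fault, frames [1]
4: fault, frames [1, 4]
1: hit
9: fault, evict 1, frames [4, 9]
4: hit
1: fault, evict 9, frames [4, 1]
7: fault, evict 1, frames [4, 7]
4: hit
1: fault, evict 7, frames [4, 1]
4: hit
6: fault, evict 1, frames [4, 6]
8: fault, evict 6, frames [4, 8]
4: hit
8: hit
Page faults: 8.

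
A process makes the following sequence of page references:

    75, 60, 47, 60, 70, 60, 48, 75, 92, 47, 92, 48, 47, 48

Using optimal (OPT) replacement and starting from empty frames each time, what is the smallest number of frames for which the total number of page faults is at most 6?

4

f=1: 14 faults
f=2: 9 faults
f=3: 7 faults
f=4: 6 faults
f=5: 6 faults
f=6: 6 faults
Smallest f with faults ≤ 6 is 4.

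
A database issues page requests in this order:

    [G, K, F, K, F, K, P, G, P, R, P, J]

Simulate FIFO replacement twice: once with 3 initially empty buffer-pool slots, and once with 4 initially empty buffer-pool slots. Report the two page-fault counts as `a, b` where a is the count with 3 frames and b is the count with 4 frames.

3 frames: F F F . . . F F . F . F → 7 faults.
4 frames: F F F . . . F . . F . F → 6 faults.
6 < 7: adding a frame reduced faults, as is typical.

7, 6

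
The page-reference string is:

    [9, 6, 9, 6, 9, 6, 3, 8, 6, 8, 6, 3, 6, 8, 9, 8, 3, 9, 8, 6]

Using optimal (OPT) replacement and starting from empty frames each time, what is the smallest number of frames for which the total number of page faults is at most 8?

3

f=1: 20 faults
f=2: 10 faults
f=3: 6 faults
f=4: 4 faults
Smallest f with faults ≤ 8 is 3.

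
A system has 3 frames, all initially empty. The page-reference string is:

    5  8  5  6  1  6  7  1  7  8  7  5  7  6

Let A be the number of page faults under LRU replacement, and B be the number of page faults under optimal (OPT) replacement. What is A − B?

1

Under LRU: F F . F F . F . . F . F . F → 8 faults.
Under OPT: F F . F F . F . . . . F . F → 7 faults.
A − B = 8 − 7 = 1.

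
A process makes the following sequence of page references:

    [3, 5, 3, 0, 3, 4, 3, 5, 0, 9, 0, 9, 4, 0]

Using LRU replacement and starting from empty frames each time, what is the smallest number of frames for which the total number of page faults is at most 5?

f=1: 14 faults
f=2: 9 faults
f=3: 8 faults
f=4: 6 faults
f=5: 5 faults
Smallest f with faults ≤ 5 is 5.

5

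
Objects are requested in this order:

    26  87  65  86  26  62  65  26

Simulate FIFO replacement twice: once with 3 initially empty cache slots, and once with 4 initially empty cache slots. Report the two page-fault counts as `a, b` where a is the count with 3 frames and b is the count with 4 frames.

7, 6

3 frames: F F F F F F F . → 7 faults.
4 frames: F F F F . F . F → 6 faults.
6 < 7: adding a frame reduced faults, as is typical.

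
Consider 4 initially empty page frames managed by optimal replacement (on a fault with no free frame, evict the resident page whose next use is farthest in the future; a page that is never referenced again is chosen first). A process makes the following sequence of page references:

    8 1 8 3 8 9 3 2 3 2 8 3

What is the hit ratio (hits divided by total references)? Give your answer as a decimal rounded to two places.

0.58

8 → miss, frames [8]
1 → miss, frames [8, 1]
8 → hit
3 → miss, frames [8, 1, 3]
8 → hit
9 → miss, frames [8, 1, 3, 9]
3 → hit
2 → miss, evict 9, frames [8, 1, 3, 2]
3 → hit
2 → hit
8 → hit
3 → hit
Hits: 7 of 12 references → 7/12 = 0.5833.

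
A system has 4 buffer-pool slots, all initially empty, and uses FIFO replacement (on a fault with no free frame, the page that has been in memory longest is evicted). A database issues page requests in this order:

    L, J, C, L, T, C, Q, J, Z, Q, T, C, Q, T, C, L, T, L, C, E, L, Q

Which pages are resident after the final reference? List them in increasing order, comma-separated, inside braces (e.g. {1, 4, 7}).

L -> fault, frames [L]
J -> fault, frames [L, J]
C -> fault, frames [L, J, C]
L -> hit
T -> fault, frames [L, J, C, T]
C -> hit
Q -> fault, evict L, frames [J, C, T, Q]
J -> hit
Z -> fault, evict J, frames [C, T, Q, Z]
Q -> hit
T -> hit
C -> hit
Q -> hit
T -> hit
C -> hit
L -> fault, evict C, frames [T, Q, Z, L]
T -> hit
L -> hit
C -> fault, evict T, frames [Q, Z, L, C]
E -> fault, evict Q, frames [Z, L, C, E]
L -> hit
Q -> fault, evict Z, frames [L, C, E, Q]

{C, E, L, Q}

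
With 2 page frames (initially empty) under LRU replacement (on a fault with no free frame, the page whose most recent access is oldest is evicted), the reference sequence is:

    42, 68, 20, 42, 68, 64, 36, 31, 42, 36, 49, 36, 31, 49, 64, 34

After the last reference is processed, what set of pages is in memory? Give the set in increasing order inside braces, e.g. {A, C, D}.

{34, 64}

42 → miss, frames [42]
68 → miss, frames [42, 68]
20 → miss, evict 42, frames [68, 20]
42 → miss, evict 68, frames [20, 42]
68 → miss, evict 20, frames [42, 68]
64 → miss, evict 42, frames [68, 64]
36 → miss, evict 68, frames [64, 36]
31 → miss, evict 64, frames [36, 31]
42 → miss, evict 36, frames [31, 42]
36 → miss, evict 31, frames [42, 36]
49 → miss, evict 42, frames [36, 49]
36 → hit
31 → miss, evict 49, frames [36, 31]
49 → miss, evict 36, frames [31, 49]
64 → miss, evict 31, frames [49, 64]
34 → miss, evict 49, frames [64, 34]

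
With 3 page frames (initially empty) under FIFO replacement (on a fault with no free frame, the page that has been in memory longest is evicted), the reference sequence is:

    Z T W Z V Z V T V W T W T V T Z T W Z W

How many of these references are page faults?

Z → miss, frames {Z}
T → miss, frames {Z,T}
W → miss, frames {Z,T,W}
Z → hit
V → miss, evict Z, frames {T,W,V}
Z → miss, evict T, frames {W,V,Z}
V → hit
T → miss, evict W, frames {V,Z,T}
V → hit
W → miss, evict V, frames {Z,T,W}
T → hit
W → hit
T → hit
V → miss, evict Z, frames {T,W,V}
T → hit
Z → miss, evict T, frames {W,V,Z}
T → miss, evict W, frames {V,Z,T}
W → miss, evict V, frames {Z,T,W}
Z → hit
W → hit
Page faults: 11.

11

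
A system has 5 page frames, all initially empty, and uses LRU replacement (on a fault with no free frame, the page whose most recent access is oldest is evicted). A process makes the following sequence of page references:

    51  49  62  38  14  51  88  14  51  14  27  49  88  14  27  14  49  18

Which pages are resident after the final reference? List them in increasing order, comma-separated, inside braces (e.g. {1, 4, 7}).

{14, 18, 27, 49, 88}

51 -> fault, frames (51)
49 -> fault, frames (51 49)
62 -> fault, frames (51 49 62)
38 -> fault, frames (51 49 62 38)
14 -> fault, frames (51 49 62 38 14)
51 -> hit
88 -> fault, evict 49, frames (62 38 14 51 88)
14 -> hit
51 -> hit
14 -> hit
27 -> fault, evict 62, frames (38 88 51 14 27)
49 -> fault, evict 38, frames (88 51 14 27 49)
88 -> hit
14 -> hit
27 -> hit
14 -> hit
49 -> hit
18 -> fault, evict 51, frames (88 27 14 49 18)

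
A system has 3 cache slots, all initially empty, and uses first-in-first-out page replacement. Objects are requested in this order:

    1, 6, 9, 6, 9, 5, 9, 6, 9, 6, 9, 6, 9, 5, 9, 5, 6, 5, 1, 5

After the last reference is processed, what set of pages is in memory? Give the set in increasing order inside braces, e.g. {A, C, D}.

1 → fault, frames (1)
6 → fault, frames (1 6)
9 → fault, frames (1 6 9)
6 → hit
9 → hit
5 → fault, evict 1, frames (6 9 5)
9 → hit
6 → hit
9 → hit
6 → hit
9 → hit
6 → hit
9 → hit
5 → hit
9 → hit
5 → hit
6 → hit
5 → hit
1 → fault, evict 6, frames (9 5 1)
5 → hit

{1, 5, 9}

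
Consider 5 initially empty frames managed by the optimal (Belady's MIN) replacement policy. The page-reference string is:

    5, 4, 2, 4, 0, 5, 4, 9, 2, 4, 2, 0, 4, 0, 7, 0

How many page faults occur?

6

5: fault, frames [5]
4: fault, frames [5, 4]
2: fault, frames [5, 4, 2]
4: hit
0: fault, frames [5, 4, 2, 0]
5: hit
4: hit
9: fault, frames [5, 4, 2, 0, 9]
2: hit
4: hit
2: hit
0: hit
4: hit
0: hit
7: fault, evict 9, frames [5, 4, 2, 0, 7]
0: hit
Page faults: 6.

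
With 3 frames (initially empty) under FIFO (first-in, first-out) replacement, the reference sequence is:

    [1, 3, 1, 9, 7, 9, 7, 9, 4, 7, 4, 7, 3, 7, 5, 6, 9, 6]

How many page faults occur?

1 -> fault, frames [1]
3 -> fault, frames [1, 3]
1 -> hit
9 -> fault, frames [1, 3, 9]
7 -> fault, evict 1, frames [3, 9, 7]
9 -> hit
7 -> hit
9 -> hit
4 -> fault, evict 3, frames [9, 7, 4]
7 -> hit
4 -> hit
7 -> hit
3 -> fault, evict 9, frames [7, 4, 3]
7 -> hit
5 -> fault, evict 7, frames [4, 3, 5]
6 -> fault, evict 4, frames [3, 5, 6]
9 -> fault, evict 3, frames [5, 6, 9]
6 -> hit
Page faults: 9.

9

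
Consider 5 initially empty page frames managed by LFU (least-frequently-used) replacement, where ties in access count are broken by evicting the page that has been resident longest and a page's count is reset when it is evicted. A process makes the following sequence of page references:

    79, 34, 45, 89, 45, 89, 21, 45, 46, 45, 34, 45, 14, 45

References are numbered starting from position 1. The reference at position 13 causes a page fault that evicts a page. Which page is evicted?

21

pos 1: 79: miss, frames {79}
pos 2: 34: miss, frames {79,34}
pos 3: 45: miss, frames {79,34,45}
pos 4: 89: miss, frames {79,34,45,89}
pos 5: 45: hit
pos 6: 89: hit
pos 7: 21: miss, frames {79,34,45,89,21}
pos 8: 45: hit
pos 9: 46: miss, evict 79, frames {34,45,89,21,46}
pos 10: 45: hit
pos 11: 34: hit
pos 12: 45: hit
pos 13: 14: miss, evict 21, frames {34,45,89,46,14}
At position 13, page 21 is evicted.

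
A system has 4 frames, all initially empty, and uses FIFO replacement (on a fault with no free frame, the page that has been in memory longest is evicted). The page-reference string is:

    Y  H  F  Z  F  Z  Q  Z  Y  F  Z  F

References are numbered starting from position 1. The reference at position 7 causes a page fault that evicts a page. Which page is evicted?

Y

pos 1: Y → miss, frames [Y]
pos 2: H → miss, frames [Y, H]
pos 3: F → miss, frames [Y, H, F]
pos 4: Z → miss, frames [Y, H, F, Z]
pos 5: F → hit
pos 6: Z → hit
pos 7: Q → miss, evict Y, frames [H, F, Z, Q]
At position 7, page Y is evicted.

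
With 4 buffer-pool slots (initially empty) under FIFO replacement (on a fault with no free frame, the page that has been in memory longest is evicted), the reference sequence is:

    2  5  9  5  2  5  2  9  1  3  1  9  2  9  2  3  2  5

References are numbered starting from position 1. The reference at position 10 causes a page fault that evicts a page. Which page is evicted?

pos 1: 2: fault, frames (2)
pos 2: 5: fault, frames (2 5)
pos 3: 9: fault, frames (2 5 9)
pos 4: 5: hit
pos 5: 2: hit
pos 6: 5: hit
pos 7: 2: hit
pos 8: 9: hit
pos 9: 1: fault, frames (2 5 9 1)
pos 10: 3: fault, evict 2, frames (5 9 1 3)
At position 10, page 2 is evicted.

2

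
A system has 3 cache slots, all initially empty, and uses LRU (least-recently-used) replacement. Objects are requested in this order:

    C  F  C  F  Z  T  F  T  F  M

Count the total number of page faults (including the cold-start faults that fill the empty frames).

5

C: fault, frames {C}
F: fault, frames {C,F}
C: hit
F: hit
Z: fault, frames {C,F,Z}
T: fault, evict C, frames {F,Z,T}
F: hit
T: hit
F: hit
M: fault, evict Z, frames {T,F,M}
Page faults: 5.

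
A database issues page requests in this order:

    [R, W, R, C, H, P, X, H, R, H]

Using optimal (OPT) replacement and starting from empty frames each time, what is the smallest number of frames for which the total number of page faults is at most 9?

f=1: 10 faults
f=2: 7 faults
f=3: 6 faults
f=4: 6 faults
f=5: 6 faults
f=6: 6 faults
Smallest f with faults ≤ 9 is 2.

2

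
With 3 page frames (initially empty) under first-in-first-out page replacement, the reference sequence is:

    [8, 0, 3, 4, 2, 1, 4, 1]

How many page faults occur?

8 → miss, frames {8}
0 → miss, frames {8,0}
3 → miss, frames {8,0,3}
4 → miss, evict 8, frames {0,3,4}
2 → miss, evict 0, frames {3,4,2}
1 → miss, evict 3, frames {4,2,1}
4 → hit
1 → hit
Page faults: 6.

6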